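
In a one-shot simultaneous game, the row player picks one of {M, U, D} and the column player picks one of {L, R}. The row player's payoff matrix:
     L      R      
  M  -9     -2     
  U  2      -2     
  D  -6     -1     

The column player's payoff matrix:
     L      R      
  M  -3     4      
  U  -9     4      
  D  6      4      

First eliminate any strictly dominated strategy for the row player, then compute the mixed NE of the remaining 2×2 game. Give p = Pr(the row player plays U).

The row player's strategy M is strictly dominated by D: -6 > -9 and -1 > -2. Eliminate M.
The column player's indifference between L and R determines the row player's mixing probability p:
  the column player's payoff to L: p·(-9) + (1−p)·6 = -15p + 6
  the column player's payoff to R: p·4 + (1−p)·4 = 4
  -15p + 6 = 4  ⇒  -15p = -2  ⇒  p = 2/15.

p = 2/15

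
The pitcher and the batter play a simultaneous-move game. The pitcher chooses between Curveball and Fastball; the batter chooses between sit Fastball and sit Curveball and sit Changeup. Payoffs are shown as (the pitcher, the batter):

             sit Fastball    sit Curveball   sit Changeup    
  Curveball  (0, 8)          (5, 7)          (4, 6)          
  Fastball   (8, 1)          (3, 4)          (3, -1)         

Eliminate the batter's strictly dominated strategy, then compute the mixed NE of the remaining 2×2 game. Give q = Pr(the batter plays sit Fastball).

The batter's strategy sit Changeup is strictly dominated by sit Fastball: 8 > 6 and 1 > -1. Eliminate sit Changeup.
Set the pitcher's expected payoff from Curveball equal to that from Fastball:
  the pitcher's expected payoff from Curveball: q·0 + (1−q)·5 = -5q + 5
  the pitcher's expected payoff from Fastball: q·8 + (1−q)·3 = 5q + 3
  -5q + 5 = 5q + 3  ⇒  -10q = -2  ⇒  q = 1/5.

q = 1/5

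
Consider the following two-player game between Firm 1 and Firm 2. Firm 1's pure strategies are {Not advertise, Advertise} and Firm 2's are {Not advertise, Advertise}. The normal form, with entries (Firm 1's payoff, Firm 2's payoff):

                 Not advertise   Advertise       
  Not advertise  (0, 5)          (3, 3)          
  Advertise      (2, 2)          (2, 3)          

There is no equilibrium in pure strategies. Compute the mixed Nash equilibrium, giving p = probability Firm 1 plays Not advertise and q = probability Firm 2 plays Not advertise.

p = 1/3, q = 1/3

In a mixed equilibrium Firm 2 is indifferent between Not advertise and Advertise; this condition fixes p.
  Firm 2's expected payoff from Not advertise: p·5 + (1−p)·2 = 3p + 2
  Firm 2's expected payoff from Advertise: p·3 + (1−p)·3 = 3
  3p + 2 = 3  ⇒  3p = 1  ⇒  p = 1/3.
In a mixed equilibrium Firm 1 is indifferent between Not advertise and Advertise; this condition fixes q.
  Firm 1's expected payoff from Not advertise: q·0 + (1−q)·3 = -3q + 3
  Firm 1's expected payoff from Advertise: q·2 + (1−q)·2 = 2
  -3q + 3 = 2  ⇒  -3q = -1  ⇒  q = 1/3.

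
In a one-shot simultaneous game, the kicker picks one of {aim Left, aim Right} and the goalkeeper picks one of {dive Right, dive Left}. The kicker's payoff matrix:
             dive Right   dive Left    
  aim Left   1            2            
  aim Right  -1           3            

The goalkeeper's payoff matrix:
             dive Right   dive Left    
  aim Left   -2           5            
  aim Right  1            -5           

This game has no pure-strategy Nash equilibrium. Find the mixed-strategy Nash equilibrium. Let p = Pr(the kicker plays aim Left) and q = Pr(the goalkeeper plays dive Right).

p = 6/13, q = 1/3

For the goalkeeper to be willing to mix, the goalkeeper must be indifferent between dive Right and dive Left, which pins down the kicker's mix.
  the goalkeeper's payoff to dive Right: p·(-2) + (1−p)·1 = -3p + 1
  the goalkeeper's payoff to dive Left: p·5 + (1−p)·(-5) = 10p - 5
  -3p + 1 = 10p - 5  ⇒  -13p = -6  ⇒  p = 6/13.
The goalkeeper's mix must leave the kicker indifferent between aim Left and aim Right.
  the kicker's expected payoff from aim Left: q·1 + (1−q)·2 = -q + 2
  the kicker's expected payoff from aim Right: q·(-1) + (1−q)·3 = -4q + 3
  -q + 2 = -4q + 3  ⇒  3q = 1  ⇒  q = 1/3.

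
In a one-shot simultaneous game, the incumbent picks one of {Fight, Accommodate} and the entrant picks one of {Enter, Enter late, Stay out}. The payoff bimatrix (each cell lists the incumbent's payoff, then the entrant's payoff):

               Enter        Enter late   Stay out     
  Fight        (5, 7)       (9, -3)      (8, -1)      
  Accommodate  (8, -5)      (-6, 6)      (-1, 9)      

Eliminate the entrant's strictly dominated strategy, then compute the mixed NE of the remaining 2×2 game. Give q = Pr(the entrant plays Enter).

The entrant's strategy Enter late is strictly dominated by Stay out: -1 > -3 and 9 > 6. Eliminate Enter late.
Set the incumbent's expected payoff from Fight equal to that from Accommodate:
  the incumbent's payoff to Fight: q·5 + (1−q)·8 = -3q + 8
  the incumbent's payoff to Accommodate: q·8 + (1−q)·(-1) = 9q - 1
  -3q + 8 = 9q - 1  ⇒  -12q = -9  ⇒  q = 3/4.

q = 3/4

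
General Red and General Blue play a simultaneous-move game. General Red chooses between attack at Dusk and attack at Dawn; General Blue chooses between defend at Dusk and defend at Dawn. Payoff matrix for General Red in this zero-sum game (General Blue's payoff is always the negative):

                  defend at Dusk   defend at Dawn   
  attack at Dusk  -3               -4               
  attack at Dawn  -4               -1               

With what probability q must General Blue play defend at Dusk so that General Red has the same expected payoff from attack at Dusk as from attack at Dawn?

q = 3/4

General Red's indifference between attack at Dusk and attack at Dawn determines General Blue's mixing probability q:
  General Red's payoff from attack at Dusk: q·(-3) + (1−q)·(-4) = q - 4
  General Red's payoff from attack at Dawn: q·(-4) + (1−q)·(-1) = -3q - 1
  q - 4 = -3q - 1  ⇒  4q = 3  ⇒  q = 3/4.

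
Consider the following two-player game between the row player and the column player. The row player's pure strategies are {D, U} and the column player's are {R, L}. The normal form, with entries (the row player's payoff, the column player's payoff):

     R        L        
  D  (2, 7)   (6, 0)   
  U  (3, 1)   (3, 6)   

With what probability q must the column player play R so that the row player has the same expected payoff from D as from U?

In a mixed equilibrium the row player is indifferent between D and U; this condition fixes q.
  the row player's expected payoff from D: q·2 + (1−q)·6 = -4q + 6
  the row player's expected payoff from U: q·3 + (1−q)·3 = 3
  -4q + 6 = 3  ⇒  -4q = -3  ⇒  q = 3/4.

q = 3/4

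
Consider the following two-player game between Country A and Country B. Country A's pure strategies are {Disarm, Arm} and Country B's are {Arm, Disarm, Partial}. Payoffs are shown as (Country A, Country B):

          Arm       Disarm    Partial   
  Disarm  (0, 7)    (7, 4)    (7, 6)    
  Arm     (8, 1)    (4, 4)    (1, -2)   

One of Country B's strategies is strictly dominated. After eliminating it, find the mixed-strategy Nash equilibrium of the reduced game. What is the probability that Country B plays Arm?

Country B's strategy Partial is strictly dominated by Arm: 7 > 6 and 1 > -2. Eliminate Partial.
For Country A to be willing to mix, Country A must be indifferent between Disarm and Arm, which pins down Country B's mix.
  Country A's payoff to Disarm: q·0 + (1−q)·7 = -7q + 7
  Country A's payoff to Arm: q·8 + (1−q)·4 = 4q + 4
  -7q + 7 = 4q + 4  ⇒  -11q = -3  ⇒  q = 3/11.

q = 3/11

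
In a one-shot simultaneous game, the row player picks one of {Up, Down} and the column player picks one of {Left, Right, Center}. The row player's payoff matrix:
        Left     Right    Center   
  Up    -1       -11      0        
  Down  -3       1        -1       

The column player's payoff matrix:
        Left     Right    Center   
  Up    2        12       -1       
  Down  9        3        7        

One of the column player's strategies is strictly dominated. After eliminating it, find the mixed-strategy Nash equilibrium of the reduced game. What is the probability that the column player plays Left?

The column player's strategy Center is strictly dominated by Left: 2 > -1 and 9 > 7. Eliminate Center.
The column player's mix must leave the row player indifferent between Up and Down.
  the row player's payoff to Up: q·(-1) + (1−q)·(-11) = 10q - 11
  the row player's payoff to Down: q·(-3) + (1−q)·1 = -4q + 1
  10q - 11 = -4q + 1  ⇒  14q = 12  ⇒  q = 6/7.

q = 6/7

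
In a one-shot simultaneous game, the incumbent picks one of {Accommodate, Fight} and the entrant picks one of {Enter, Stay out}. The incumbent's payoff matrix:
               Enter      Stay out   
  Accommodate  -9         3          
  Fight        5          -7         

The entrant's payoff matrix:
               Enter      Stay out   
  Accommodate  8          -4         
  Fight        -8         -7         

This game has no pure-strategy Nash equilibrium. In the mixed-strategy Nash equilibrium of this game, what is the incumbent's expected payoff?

The entrant's mix must leave the incumbent indifferent between Accommodate and Fight.
  the incumbent's payoff from Accommodate: q·(-9) + (1−q)·3 = -12q + 3
  the incumbent's payoff from Fight: q·5 + (1−q)·(-7) = 12q - 7
  -12q + 3 = 12q - 7  ⇒  -24q = -10  ⇒  q = 5/12.
At equilibrium the incumbent is indifferent across rows, so the incumbent's payoff equals the payoff from Accommodate: (5/12)·(-9) + (7/12)·3 = -2.

-2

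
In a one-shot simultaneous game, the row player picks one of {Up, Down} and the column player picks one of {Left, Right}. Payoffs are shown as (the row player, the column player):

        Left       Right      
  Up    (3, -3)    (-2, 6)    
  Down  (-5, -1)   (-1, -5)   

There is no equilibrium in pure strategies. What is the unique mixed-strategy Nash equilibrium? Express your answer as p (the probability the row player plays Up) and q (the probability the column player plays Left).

p = 4/13, q = 1/9

The row player's mix must leave the column player indifferent between Left and Right.
  the column player's expected payoff from Left: p·(-3) + (1−p)·(-1) = -2p - 1
  the column player's expected payoff from Right: p·6 + (1−p)·(-5) = 11p - 5
  -2p - 1 = 11p - 5  ⇒  -13p = -4  ⇒  p = 4/13.
In a mixed equilibrium the row player is indifferent between Up and Down; this condition fixes q.
  the row player's expected payoff from Up: q·3 + (1−q)·(-2) = 5q - 2
  the row player's expected payoff from Down: q·(-5) + (1−q)·(-1) = -4q - 1
  5q - 2 = -4q - 1  ⇒  9q = 1  ⇒  q = 1/9.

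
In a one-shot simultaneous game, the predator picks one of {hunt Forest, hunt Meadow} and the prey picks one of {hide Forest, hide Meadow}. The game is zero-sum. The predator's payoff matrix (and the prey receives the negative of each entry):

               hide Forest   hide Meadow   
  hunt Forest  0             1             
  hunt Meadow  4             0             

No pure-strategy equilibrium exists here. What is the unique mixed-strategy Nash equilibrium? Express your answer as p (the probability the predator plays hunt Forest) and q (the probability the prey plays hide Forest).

p = 4/5, q = 1/5

The prey's indifference between hide Forest and hide Meadow determines the predator's mixing probability p:
  the prey's expected payoff from hide Forest: p·0 + (1−p)·(-4) = 4p - 4
  the prey's expected payoff from hide Meadow: p·(-1) + (1−p)·0 = -p
  4p - 4 = -p  ⇒  5p = 4  ⇒  p = 4/5.
Set the predator's expected payoff from hunt Forest equal to that from hunt Meadow:
  the predator's expected payoff from hunt Forest: q·0 + (1−q)·1 = -q + 1
  the predator's expected payoff from hunt Meadow: q·4 + (1−q)·0 = 4q
  -q + 1 = 4q  ⇒  -5q = -1  ⇒  q = 1/5.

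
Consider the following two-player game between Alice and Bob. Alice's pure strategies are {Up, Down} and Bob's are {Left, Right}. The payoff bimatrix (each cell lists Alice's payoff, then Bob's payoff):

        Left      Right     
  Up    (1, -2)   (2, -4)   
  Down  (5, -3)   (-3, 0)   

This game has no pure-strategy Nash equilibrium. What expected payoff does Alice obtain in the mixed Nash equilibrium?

Alice's indifference between Up and Down determines Bob's mixing probability q:
  Alice's payoff to Up: q·1 + (1−q)·2 = -q + 2
  Alice's payoff to Down: q·5 + (1−q)·(-3) = 8q - 3
  -q + 2 = 8q - 3  ⇒  -9q = -5  ⇒  q = 5/9.
At equilibrium Alice is indifferent across rows, so Alice's payoff equals the payoff from Up: (5/9)·1 + (4/9)·2 = 13/9.

13/9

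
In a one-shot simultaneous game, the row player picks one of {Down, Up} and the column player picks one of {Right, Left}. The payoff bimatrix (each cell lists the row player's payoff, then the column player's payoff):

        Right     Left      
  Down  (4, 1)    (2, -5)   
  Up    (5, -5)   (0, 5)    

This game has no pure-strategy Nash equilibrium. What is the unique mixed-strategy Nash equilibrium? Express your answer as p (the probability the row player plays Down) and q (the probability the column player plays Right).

The row player's mix must leave the column player indifferent between Right and Left.
  the column player's payoff from Right: p·1 + (1−p)·(-5) = 6p - 5
  the column player's payoff from Left: p·(-5) + (1−p)·5 = -10p + 5
  6p - 5 = -10p + 5  ⇒  16p = 10  ⇒  p = 5/8.
For the row player to be willing to mix, the row player must be indifferent between Down and Up, which pins down the column player's mix.
  the row player's payoff from Down: q·4 + (1−q)·2 = 2q + 2
  the row player's payoff from Up: q·5 + (1−q)·0 = 5q
  2q + 2 = 5q  ⇒  -3q = -2  ⇒  q = 2/3.

p = 5/8, q = 2/3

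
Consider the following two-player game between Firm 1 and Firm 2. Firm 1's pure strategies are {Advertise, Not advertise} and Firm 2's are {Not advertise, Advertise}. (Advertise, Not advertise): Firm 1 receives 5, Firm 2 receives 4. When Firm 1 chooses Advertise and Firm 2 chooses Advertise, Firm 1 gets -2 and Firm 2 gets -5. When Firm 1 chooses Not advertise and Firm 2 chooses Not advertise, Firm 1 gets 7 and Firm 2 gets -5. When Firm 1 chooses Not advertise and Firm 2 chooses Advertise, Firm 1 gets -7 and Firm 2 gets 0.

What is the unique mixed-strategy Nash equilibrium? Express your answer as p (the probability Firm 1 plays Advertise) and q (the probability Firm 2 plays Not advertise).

p = 5/14, q = 5/7

Firm 2's indifference between Not advertise and Advertise determines Firm 1's mixing probability p:
  Firm 2's payoff to Not advertise: p·4 + (1−p)·(-5) = 9p - 5
  Firm 2's payoff to Advertise: p·(-5) + (1−p)·0 = -5p
  9p - 5 = -5p  ⇒  14p = 5  ⇒  p = 5/14.
For Firm 1 to be willing to mix, Firm 1 must be indifferent between Advertise and Not advertise, which pins down Firm 2's mix.
  Firm 1's payoff from Advertise: q·5 + (1−q)·(-2) = 7q - 2
  Firm 1's payoff from Not advertise: q·7 + (1−q)·(-7) = 14q - 7
  7q - 2 = 14q - 7  ⇒  -7q = -5  ⇒  q = 5/7.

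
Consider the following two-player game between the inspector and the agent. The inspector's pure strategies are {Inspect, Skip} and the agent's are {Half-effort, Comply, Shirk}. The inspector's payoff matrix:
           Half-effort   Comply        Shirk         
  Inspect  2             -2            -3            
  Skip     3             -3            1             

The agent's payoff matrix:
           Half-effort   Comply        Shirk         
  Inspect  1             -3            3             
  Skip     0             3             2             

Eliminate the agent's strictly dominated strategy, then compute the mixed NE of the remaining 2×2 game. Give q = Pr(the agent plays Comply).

The agent's strategy Half-effort is strictly dominated by Shirk: 3 > 1 and 2 > 0. Eliminate Half-effort.
In a mixed equilibrium the inspector is indifferent between Inspect and Skip; this condition fixes q.
  the inspector's payoff to Inspect: q·(-2) + (1−q)·(-3) = q - 3
  the inspector's payoff to Skip: q·(-3) + (1−q)·1 = -4q + 1
  q - 3 = -4q + 1  ⇒  5q = 4  ⇒  q = 4/5.

q = 4/5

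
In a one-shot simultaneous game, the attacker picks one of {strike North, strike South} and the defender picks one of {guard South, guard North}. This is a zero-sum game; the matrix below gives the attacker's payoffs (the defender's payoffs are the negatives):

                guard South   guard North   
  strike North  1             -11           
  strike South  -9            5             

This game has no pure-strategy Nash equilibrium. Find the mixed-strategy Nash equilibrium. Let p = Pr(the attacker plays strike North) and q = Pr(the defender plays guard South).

For the defender to be willing to mix, the defender must be indifferent between guard South and guard North, which pins down the attacker's mix.
  the defender's expected payoff from guard South: p·(-1) + (1−p)·9 = -10p + 9
  the defender's expected payoff from guard North: p·11 + (1−p)·(-5) = 16p - 5
  -10p + 9 = 16p - 5  ⇒  -26p = -14  ⇒  p = 7/13.
In a mixed equilibrium the attacker is indifferent between strike North and strike South; this condition fixes q.
  the attacker's payoff from strike North: q·1 + (1−q)·(-11) = 12q - 11
  the attacker's payoff from strike South: q·(-9) + (1−q)·5 = -14q + 5
  12q - 11 = -14q + 5  ⇒  26q = 16  ⇒  q = 8/13.

p = 7/13, q = 8/13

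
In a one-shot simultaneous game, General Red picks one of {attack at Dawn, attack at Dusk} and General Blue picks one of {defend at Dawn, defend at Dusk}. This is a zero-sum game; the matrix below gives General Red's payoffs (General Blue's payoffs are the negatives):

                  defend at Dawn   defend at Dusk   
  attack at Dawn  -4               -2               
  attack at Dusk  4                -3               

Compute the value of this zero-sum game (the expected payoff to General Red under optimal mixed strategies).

v = -20/9

For General Red to be willing to mix, General Red must be indifferent between attack at Dawn and attack at Dusk, which pins down General Blue's mix.
  General Red's payoff to attack at Dawn: q·(-4) + (1−q)·(-2) = -2q - 2
  General Red's payoff to attack at Dusk: q·4 + (1−q)·(-3) = 7q - 3
  -2q - 2 = 7q - 3  ⇒  -9q = -1  ⇒  q = 1/9.
The value is General Red's expected payoff against this mix (using attack at Dawn): (1/9)·(-4) + (8/9)·(-2) = -20/9.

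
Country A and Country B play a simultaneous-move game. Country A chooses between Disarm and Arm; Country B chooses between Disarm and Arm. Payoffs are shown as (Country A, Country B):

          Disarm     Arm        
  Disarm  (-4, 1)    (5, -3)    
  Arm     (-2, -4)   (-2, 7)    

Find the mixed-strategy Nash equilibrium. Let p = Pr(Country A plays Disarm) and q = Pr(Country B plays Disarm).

p = 11/15, q = 7/9

Country A's mix must leave Country B indifferent between Disarm and Arm.
  Country B's payoff from Disarm: p·1 + (1−p)·(-4) = 5p - 4
  Country B's payoff from Arm: p·(-3) + (1−p)·7 = -10p + 7
  5p - 4 = -10p + 7  ⇒  15p = 11  ⇒  p = 11/15.
Country B's mix must leave Country A indifferent between Disarm and Arm.
  Country A's expected payoff from Disarm: q·(-4) + (1−q)·5 = -9q + 5
  Country A's expected payoff from Arm: q·(-2) + (1−q)·(-2) = -2
  -9q + 5 = -2  ⇒  -9q = -7  ⇒  q = 7/9.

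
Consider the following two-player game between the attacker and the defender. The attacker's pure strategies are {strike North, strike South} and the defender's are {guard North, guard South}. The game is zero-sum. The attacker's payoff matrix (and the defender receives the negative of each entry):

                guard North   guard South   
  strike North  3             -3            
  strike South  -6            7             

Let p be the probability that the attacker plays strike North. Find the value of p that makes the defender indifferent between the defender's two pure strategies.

p = 13/19

For the defender to be willing to mix, the defender must be indifferent between guard North and guard South, which pins down the attacker's mix.
  the defender's expected payoff from guard North: p·(-3) + (1−p)·6 = -9p + 6
  the defender's expected payoff from guard South: p·3 + (1−p)·(-7) = 10p - 7
  -9p + 6 = 10p - 7  ⇒  -19p = -13  ⇒  p = 13/19.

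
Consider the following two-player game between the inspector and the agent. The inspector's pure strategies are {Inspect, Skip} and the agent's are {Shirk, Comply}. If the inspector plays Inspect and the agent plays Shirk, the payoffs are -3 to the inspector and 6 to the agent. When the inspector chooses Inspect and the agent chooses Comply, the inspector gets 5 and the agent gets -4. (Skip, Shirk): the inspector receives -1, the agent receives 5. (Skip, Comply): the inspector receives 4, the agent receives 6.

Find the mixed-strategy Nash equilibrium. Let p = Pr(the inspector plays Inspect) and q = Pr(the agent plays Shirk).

p = 1/11, q = 1/3

For the agent to be willing to mix, the agent must be indifferent between Shirk and Comply, which pins down the inspector's mix.
  the agent's payoff from Shirk: p·6 + (1−p)·5 = p + 5
  the agent's payoff from Comply: p·(-4) + (1−p)·6 = -10p + 6
  p + 5 = -10p + 6  ⇒  11p = 1  ⇒  p = 1/11.
Set the inspector's expected payoff from Inspect equal to that from Skip:
  the inspector's payoff to Inspect: q·(-3) + (1−q)·5 = -8q + 5
  the inspector's payoff to Skip: q·(-1) + (1−q)·4 = -5q + 4
  -8q + 5 = -5q + 4  ⇒  -3q = -1  ⇒  q = 1/3.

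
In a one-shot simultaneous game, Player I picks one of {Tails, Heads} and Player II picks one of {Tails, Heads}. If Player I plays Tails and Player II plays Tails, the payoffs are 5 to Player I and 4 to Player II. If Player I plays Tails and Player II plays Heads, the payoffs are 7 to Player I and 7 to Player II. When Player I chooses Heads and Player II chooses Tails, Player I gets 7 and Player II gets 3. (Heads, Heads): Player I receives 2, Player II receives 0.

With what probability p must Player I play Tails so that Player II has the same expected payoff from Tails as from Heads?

In a mixed equilibrium Player II is indifferent between Tails and Heads; this condition fixes p.
  Player II's payoff from Tails: p·4 + (1−p)·3 = p + 3
  Player II's payoff from Heads: p·7 + (1−p)·0 = 7p
  p + 3 = 7p  ⇒  -6p = -3  ⇒  p = 1/2.

p = 1/2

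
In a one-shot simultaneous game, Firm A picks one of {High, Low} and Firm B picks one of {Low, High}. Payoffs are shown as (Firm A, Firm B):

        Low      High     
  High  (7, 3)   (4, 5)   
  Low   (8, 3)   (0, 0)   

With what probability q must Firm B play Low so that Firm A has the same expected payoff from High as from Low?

Firm B's mix must leave Firm A indifferent between High and Low.
  Firm A's expected payoff from High: q·7 + (1−q)·4 = 3q + 4
  Firm A's expected payoff from Low: q·8 + (1−q)·0 = 8q
  3q + 4 = 8q  ⇒  -5q = -4  ⇒  q = 4/5.

q = 4/5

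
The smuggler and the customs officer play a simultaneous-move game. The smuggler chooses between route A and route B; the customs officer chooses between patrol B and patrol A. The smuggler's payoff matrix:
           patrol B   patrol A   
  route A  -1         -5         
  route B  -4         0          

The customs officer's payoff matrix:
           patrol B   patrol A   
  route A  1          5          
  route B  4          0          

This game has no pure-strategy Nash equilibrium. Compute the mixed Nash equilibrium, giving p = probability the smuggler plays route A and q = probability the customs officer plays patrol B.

In a mixed equilibrium the customs officer is indifferent between patrol B and patrol A; this condition fixes p.
  the customs officer's payoff from patrol B: p·1 + (1−p)·4 = -3p + 4
  the customs officer's payoff from patrol A: p·5 + (1−p)·0 = 5p
  -3p + 4 = 5p  ⇒  -8p = -4  ⇒  p = 1/2.
In a mixed equilibrium the smuggler is indifferent between route A and route B; this condition fixes q.
  the smuggler's payoff from route A: q·(-1) + (1−q)·(-5) = 4q - 5
  the smuggler's payoff from route B: q·(-4) + (1−q)·0 = -4q
  4q - 5 = -4q  ⇒  8q = 5  ⇒  q = 5/8.

p = 1/2, q = 5/8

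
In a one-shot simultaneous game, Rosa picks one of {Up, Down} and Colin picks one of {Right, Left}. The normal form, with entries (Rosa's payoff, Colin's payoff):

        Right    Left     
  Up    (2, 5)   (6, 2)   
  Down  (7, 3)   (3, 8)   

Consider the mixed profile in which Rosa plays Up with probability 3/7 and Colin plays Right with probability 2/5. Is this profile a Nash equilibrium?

Given Rosa's mix p = 3/7, Colin's payoff from Right is 27/7 but from Left is 38/7. Colin strictly prefers Left, so Colin would not mix.
So the proposed profile is not a Nash equilibrium.

No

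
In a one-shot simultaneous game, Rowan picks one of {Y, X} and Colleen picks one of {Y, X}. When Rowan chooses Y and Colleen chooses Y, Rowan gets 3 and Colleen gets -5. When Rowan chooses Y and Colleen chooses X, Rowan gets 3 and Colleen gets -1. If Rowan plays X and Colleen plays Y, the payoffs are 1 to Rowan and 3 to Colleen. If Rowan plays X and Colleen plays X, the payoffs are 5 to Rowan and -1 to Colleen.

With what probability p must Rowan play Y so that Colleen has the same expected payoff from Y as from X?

Set Colleen's expected payoff from Y equal to that from X:
  Colleen's payoff from Y: p·(-5) + (1−p)·3 = -8p + 3
  Colleen's payoff from X: p·(-1) + (1−p)·(-1) = -1
  -8p + 3 = -1  ⇒  -8p = -4  ⇒  p = 1/2.

p = 1/2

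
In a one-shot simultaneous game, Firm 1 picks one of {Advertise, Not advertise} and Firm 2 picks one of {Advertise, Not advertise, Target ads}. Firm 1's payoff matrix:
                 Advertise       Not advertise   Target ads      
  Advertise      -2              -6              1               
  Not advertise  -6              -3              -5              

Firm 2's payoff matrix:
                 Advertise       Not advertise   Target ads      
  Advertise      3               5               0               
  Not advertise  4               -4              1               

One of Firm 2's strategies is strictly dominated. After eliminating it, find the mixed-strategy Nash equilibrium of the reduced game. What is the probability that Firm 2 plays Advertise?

q = 3/7

Firm 2's strategy Target ads is strictly dominated by Advertise: 3 > 0 and 4 > 1. Eliminate Target ads.
In a mixed equilibrium Firm 1 is indifferent between Advertise and Not advertise; this condition fixes q.
  Firm 1's payoff from Advertise: q·(-2) + (1−q)·(-6) = 4q - 6
  Firm 1's payoff from Not advertise: q·(-6) + (1−q)·(-3) = -3q - 3
  4q - 6 = -3q - 3  ⇒  7q = 3  ⇒  q = 3/7.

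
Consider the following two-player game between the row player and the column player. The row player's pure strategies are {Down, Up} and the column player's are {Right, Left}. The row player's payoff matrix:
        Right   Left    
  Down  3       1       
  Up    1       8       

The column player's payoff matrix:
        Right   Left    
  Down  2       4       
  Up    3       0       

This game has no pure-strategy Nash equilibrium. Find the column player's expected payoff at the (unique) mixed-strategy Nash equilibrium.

12/5

The column player's indifference between Right and Left determines the row player's mixing probability p:
  the column player's expected payoff from Right: p·2 + (1−p)·3 = -p + 3
  the column player's expected payoff from Left: p·4 + (1−p)·0 = 4p
  -p + 3 = 4p  ⇒  -5p = -3  ⇒  p = 3/5.
At equilibrium the column player is indifferent across columns, so the column player's payoff equals the payoff from Right: (3/5)·2 + (2/5)·3 = 12/5.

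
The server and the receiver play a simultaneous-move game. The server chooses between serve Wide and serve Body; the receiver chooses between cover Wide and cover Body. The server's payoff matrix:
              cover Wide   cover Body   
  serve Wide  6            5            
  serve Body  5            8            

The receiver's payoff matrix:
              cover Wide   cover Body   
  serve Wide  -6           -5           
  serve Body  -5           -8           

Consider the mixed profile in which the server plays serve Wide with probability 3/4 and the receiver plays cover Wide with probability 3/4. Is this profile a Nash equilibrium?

Check the receiver's indifference given the server's mix p = 3/4:
  payoff from cover Wide = -23/4; payoff from cover Body = -23/4 — equal.
Check the server's indifference given the receiver's mix q = 3/4:
  payoff from serve Wide = 23/4; payoff from serve Body = 23/4 — equal.
Both players are indifferent, so neither can profitably deviate.

Yes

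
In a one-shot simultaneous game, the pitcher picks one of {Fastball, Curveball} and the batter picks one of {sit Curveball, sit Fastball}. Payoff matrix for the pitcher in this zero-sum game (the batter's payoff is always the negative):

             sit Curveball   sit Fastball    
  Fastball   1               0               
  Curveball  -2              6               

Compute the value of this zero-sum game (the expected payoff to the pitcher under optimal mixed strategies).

In a mixed equilibrium the pitcher is indifferent between Fastball and Curveball; this condition fixes q.
  the pitcher's expected payoff from Fastball: q·1 + (1−q)·0 = q
  the pitcher's expected payoff from Curveball: q·(-2) + (1−q)·6 = -8q + 6
  q = -8q + 6  ⇒  9q = 6  ⇒  q = 2/3.
The value is the pitcher's expected payoff against this mix (using Fastball): (2/3)·1 + (1/3)·0 = 2/3.

v = 2/3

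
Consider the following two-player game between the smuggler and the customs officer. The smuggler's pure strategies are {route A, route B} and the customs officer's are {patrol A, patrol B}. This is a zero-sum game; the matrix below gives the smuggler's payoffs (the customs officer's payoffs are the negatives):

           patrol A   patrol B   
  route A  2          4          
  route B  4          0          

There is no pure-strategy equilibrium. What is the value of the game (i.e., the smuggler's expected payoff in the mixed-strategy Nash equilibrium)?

v = 8/3

The customs officer's mix must leave the smuggler indifferent between route A and route B.
  the smuggler's payoff to route A: q·2 + (1−q)·4 = -2q + 4
  the smuggler's payoff to route B: q·4 + (1−q)·0 = 4q
  -2q + 4 = 4q  ⇒  -6q = -4  ⇒  q = 2/3.
The value is the smuggler's expected payoff against this mix (using route A): (2/3)·2 + (1/3)·4 = 8/3.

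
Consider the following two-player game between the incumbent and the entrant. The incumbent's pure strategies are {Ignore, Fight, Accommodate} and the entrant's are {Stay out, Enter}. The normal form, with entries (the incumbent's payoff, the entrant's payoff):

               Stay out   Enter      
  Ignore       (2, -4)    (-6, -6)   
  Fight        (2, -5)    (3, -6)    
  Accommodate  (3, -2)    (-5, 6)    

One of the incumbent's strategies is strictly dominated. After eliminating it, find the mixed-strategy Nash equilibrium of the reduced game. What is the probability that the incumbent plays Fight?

p = 8/9

The incumbent's strategy Ignore is strictly dominated by Accommodate: 3 > 2 and -5 > -6. Eliminate Ignore.
The entrant's indifference between Stay out and Enter determines the incumbent's mixing probability p:
  the entrant's expected payoff from Stay out: p·(-5) + (1−p)·(-2) = -3p - 2
  the entrant's expected payoff from Enter: p·(-6) + (1−p)·6 = -12p + 6
  -3p - 2 = -12p + 6  ⇒  9p = 8  ⇒  p = 8/9.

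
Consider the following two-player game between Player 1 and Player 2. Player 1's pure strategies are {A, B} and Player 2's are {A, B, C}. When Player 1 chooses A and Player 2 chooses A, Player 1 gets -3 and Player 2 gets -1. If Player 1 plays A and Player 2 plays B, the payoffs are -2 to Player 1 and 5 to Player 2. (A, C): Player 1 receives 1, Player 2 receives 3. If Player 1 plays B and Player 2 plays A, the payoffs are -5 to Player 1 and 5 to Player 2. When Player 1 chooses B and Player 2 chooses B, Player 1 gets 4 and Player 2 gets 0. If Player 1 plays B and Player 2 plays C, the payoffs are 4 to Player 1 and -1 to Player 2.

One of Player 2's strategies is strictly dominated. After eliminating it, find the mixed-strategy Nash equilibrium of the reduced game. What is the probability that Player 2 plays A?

Player 2's strategy C is strictly dominated by B: 5 > 3 and 0 > -1. Eliminate C.
Player 1's indifference between A and B determines Player 2's mixing probability q:
  Player 1's payoff from A: q·(-3) + (1−q)·(-2) = -q - 2
  Player 1's payoff from B: q·(-5) + (1−q)·4 = -9q + 4
  -q - 2 = -9q + 4  ⇒  8q = 6  ⇒  q = 3/4.

q = 3/4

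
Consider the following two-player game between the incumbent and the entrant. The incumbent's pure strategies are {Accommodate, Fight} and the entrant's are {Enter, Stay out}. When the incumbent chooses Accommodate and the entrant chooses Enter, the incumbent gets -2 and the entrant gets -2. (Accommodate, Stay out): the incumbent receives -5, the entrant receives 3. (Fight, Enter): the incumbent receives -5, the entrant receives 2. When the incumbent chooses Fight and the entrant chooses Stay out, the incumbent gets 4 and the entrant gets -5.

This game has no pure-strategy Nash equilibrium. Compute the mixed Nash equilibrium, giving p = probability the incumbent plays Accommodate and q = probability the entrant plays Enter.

Set the entrant's expected payoff from Enter equal to that from Stay out:
  the entrant's expected payoff from Enter: p·(-2) + (1−p)·2 = -4p + 2
  the entrant's expected payoff from Stay out: p·3 + (1−p)·(-5) = 8p - 5
  -4p + 2 = 8p - 5  ⇒  -12p = -7  ⇒  p = 7/12.
In a mixed equilibrium the incumbent is indifferent between Accommodate and Fight; this condition fixes q.
  the incumbent's expected payoff from Accommodate: q·(-2) + (1−q)·(-5) = 3q - 5
  the incumbent's expected payoff from Fight: q·(-5) + (1−q)·4 = -9q + 4
  3q - 5 = -9q + 4  ⇒  12q = 9  ⇒  q = 3/4.

p = 7/12, q = 3/4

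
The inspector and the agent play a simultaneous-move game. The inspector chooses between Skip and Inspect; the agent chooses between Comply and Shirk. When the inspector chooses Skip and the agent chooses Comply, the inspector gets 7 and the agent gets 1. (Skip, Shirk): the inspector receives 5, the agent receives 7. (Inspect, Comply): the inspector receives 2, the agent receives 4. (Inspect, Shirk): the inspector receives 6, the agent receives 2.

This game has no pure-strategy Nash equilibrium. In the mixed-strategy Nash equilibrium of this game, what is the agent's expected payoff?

Set the agent's expected payoff from Comply equal to that from Shirk:
  the agent's expected payoff from Comply: p·1 + (1−p)·4 = -3p + 4
  the agent's expected payoff from Shirk: p·7 + (1−p)·2 = 5p + 2
  -3p + 4 = 5p + 2  ⇒  -8p = -2  ⇒  p = 1/4.
At equilibrium the agent is indifferent across columns, so the agent's payoff equals the payoff from Comply: (1/4)·1 + (3/4)·4 = 13/4.

13/4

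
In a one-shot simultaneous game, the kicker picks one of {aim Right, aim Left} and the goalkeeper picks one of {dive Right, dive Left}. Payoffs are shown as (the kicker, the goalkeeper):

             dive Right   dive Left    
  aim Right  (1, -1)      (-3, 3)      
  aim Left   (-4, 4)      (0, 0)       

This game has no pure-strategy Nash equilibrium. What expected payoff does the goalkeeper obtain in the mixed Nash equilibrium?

The goalkeeper's indifference between dive Right and dive Left determines the kicker's mixing probability p:
  the goalkeeper's expected payoff from dive Right: p·(-1) + (1−p)·4 = -5p + 4
  the goalkeeper's expected payoff from dive Left: p·3 + (1−p)·0 = 3p
  -5p + 4 = 3p  ⇒  -8p = -4  ⇒  p = 1/2.
At equilibrium the goalkeeper is indifferent across columns, so the goalkeeper's payoff equals the payoff from dive Right: (1/2)·(-1) + (1/2)·4 = 3/2.

3/2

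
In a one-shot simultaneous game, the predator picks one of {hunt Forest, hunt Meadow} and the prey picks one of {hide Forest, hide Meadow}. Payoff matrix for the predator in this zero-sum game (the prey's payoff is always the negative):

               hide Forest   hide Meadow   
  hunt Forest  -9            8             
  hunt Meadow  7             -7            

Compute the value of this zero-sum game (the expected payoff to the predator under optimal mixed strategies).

v = -7/31

The predator's indifference between hunt Forest and hunt Meadow determines the prey's mixing probability q:
  the predator's payoff to hunt Forest: q·(-9) + (1−q)·8 = -17q + 8
  the predator's payoff to hunt Meadow: q·7 + (1−q)·(-7) = 14q - 7
  -17q + 8 = 14q - 7  ⇒  -31q = -15  ⇒  q = 15/31.
The value is the predator's expected payoff against this mix (using hunt Forest): (15/31)·(-9) + (16/31)·8 = -7/31.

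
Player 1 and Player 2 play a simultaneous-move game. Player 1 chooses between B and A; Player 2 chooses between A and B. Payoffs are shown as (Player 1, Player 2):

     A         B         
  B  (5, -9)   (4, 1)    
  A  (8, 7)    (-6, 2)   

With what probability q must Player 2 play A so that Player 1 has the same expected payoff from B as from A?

Player 1's indifference between B and A determines Player 2's mixing probability q:
  Player 1's payoff from B: q·5 + (1−q)·4 = q + 4
  Player 1's payoff from A: q·8 + (1−q)·(-6) = 14q - 6
  q + 4 = 14q - 6  ⇒  -13q = -10  ⇒  q = 10/13.

q = 10/13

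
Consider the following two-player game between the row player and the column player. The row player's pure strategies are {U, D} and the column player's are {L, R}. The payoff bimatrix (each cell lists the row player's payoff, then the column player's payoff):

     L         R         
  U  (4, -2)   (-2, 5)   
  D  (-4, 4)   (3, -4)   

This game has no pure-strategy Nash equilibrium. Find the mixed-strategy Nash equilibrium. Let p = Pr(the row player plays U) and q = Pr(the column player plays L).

Set the column player's expected payoff from L equal to that from R:
  the column player's payoff from L: p·(-2) + (1−p)·4 = -6p + 4
  the column player's payoff from R: p·5 + (1−p)·(-4) = 9p - 4
  -6p + 4 = 9p - 4  ⇒  -15p = -8  ⇒  p = 8/15.
For the row player to be willing to mix, the row player must be indifferent between U and D, which pins down the column player's mix.
  the row player's payoff to U: q·4 + (1−q)·(-2) = 6q - 2
  the row player's payoff to D: q·(-4) + (1−q)·3 = -7q + 3
  6q - 2 = -7q + 3  ⇒  13q = 5  ⇒  q = 5/13.

p = 8/15, q = 5/13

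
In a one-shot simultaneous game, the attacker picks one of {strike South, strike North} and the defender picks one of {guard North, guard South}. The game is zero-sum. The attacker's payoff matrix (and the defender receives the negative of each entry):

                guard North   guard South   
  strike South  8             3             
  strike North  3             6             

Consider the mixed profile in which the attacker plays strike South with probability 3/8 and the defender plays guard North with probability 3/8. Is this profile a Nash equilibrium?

Yes

Check the defender's indifference given the attacker's mix p = 3/8:
  payoff from guard North = -39/8; payoff from guard South = -39/8 — equal.
Check the attacker's indifference given the defender's mix q = 3/8:
  payoff from strike South = 39/8; payoff from strike North = 39/8 — equal.
Both players are indifferent, so neither can profitably deviate.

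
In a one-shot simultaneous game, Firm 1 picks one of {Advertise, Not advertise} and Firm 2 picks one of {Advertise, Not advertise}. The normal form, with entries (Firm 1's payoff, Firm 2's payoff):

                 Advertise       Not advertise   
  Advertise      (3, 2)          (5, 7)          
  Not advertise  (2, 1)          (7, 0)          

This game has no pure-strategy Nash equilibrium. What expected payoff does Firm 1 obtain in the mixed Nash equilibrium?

In a mixed equilibrium Firm 1 is indifferent between Advertise and Not advertise; this condition fixes q.
  Firm 1's payoff to Advertise: q·3 + (1−q)·5 = -2q + 5
  Firm 1's payoff to Not advertise: q·2 + (1−q)·7 = -5q + 7
  -2q + 5 = -5q + 7  ⇒  3q = 2  ⇒  q = 2/3.
At equilibrium Firm 1 is indifferent across rows, so Firm 1's payoff equals the payoff from Advertise: (2/3)·3 + (1/3)·5 = 11/3.

11/3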